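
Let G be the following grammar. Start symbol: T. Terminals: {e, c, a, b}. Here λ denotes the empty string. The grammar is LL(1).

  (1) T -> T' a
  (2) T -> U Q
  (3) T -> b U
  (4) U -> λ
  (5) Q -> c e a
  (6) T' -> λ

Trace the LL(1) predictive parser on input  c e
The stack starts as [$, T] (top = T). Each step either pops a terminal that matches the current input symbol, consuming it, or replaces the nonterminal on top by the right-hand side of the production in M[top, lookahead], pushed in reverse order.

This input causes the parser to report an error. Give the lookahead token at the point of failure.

step 1: stack=$ T  input=c e $  — expand T -> U Q
step 2: stack=$ Q U  input=c e $  — expand U -> λ
step 3: stack=$ Q  input=c e $  — expand Q -> c e a
step 4: stack=$ a e c  input=c e $  — match c
step 5: stack=$ a e  input=e $  — match e
step 6: stack=$ a  input=$  — error: top is terminal a but lookahead is $

$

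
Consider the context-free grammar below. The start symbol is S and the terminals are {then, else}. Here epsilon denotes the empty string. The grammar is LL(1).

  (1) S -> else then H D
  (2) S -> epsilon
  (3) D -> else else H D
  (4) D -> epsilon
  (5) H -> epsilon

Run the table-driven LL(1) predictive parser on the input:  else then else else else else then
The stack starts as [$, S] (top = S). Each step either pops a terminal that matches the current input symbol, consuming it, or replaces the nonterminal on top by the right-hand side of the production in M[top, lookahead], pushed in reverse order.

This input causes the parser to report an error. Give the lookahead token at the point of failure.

step 1: stack=$ S  input=else then else else else else then $  — expand S -> else then H D
step 2: stack=$ D H then else  input=else then else else else else then $  — match else
step 3: stack=$ D H then  input=then else else else else then $  — match then
step 4: stack=$ D H  input=else else else else then $  — expand H -> epsilon
step 5: stack=$ D  input=else else else else then $  — expand D -> else else H D
step 6: stack=$ D H else else  input=else else else else then $  — match else
step 7: stack=$ D H else  input=else else else then $  — match else
step 8: stack=$ D H  input=else else then $  — expand H -> epsilon
step 9: stack=$ D  input=else else then $  — expand D -> else else H D
step 10: stack=$ D H else else  input=else else then $  — match else
step 11: stack=$ D H else  input=else then $  — match else
step 12: stack=$ D H  input=then $  — error: M[H, then] is empty

then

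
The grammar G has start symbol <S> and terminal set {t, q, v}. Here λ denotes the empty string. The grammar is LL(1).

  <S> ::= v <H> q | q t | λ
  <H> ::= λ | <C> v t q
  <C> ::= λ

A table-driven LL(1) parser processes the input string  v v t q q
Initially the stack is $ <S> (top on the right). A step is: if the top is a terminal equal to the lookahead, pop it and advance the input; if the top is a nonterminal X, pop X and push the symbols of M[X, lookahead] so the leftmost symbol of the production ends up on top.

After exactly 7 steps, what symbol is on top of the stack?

step 1: stack=$ <S>  input=v v t q q $  — expand <S> ::= v <H> q
step 2: stack=$ q <H> v  input=v v t q q $  — match v
step 3: stack=$ q <H>  input=v t q q $  — expand <H> ::= <C> v t q
step 4: stack=$ q q t v <C>  input=v t q q $  — expand <C> ::= λ
step 5: stack=$ q q t v  input=v t q q $  — match v
step 6: stack=$ q q t  input=t q q $  — match t
step 7: stack=$ q q  input=q q $  — match q
Stack after step 7: $ q (top = q).

q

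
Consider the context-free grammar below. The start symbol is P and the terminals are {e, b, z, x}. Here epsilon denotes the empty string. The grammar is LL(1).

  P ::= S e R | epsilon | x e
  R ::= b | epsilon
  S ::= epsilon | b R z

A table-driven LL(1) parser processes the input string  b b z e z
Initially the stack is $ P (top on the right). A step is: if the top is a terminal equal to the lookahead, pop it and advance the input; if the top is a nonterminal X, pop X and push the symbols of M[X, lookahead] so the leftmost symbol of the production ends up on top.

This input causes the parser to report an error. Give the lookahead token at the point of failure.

step 1: stack=$ P  input=b b z e z $  — expand P ::= S e R
step 2: stack=$ R e S  input=b b z e z $  — expand S ::= b R z
step 3: stack=$ R e z R b  input=b b z e z $  — match b
step 4: stack=$ R e z R  input=b z e z $  — expand R ::= b
step 5: stack=$ R e z b  input=b z e z $  — match b
step 6: stack=$ R e z  input=z e z $  — match z
step 7: stack=$ R e  input=e z $  — match e
step 8: stack=$ R  input=z $  — expand R ::= epsilon
step 9: stack=$  input=z $  — error: stack empty but input remains

z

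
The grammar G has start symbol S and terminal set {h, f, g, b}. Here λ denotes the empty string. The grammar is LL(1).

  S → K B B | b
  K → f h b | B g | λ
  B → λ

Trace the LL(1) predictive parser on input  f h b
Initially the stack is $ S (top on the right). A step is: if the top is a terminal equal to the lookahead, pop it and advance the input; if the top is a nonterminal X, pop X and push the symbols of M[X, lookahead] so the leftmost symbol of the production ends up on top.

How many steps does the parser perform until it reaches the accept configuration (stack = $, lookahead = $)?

     Stack        Input    Action
  1  $ S          f h b $  expand S → K B B
  2  $ B B K      f h b $  expand K → f h b
  3  $ B B b h f  f h b $  match f
  4  $ B B b h    h b $    match h
  5  $ B B b      b $      match b
  6  $ B B        $        expand B → λ
  7  $ B          $        expand B → λ
Accept reached after 7 steps.

7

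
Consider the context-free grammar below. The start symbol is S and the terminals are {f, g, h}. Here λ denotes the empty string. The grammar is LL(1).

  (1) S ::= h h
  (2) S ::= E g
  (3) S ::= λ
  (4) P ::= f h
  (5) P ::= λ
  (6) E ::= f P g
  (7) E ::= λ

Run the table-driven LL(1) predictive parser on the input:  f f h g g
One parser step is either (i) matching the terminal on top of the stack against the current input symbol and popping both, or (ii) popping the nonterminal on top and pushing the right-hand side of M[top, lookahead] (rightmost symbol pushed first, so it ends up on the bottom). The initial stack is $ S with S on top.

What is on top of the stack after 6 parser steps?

g

     Stack      Input        Action
  1  $ S        f f h g g $  expand S ::= E g
  2  $ g E      f f h g g $  expand E ::= f P g
  3  $ g g P f  f f h g g $  match f
  4  $ g g P    f h g g $    expand P ::= f h
  5  $ g g h f  f h g g $    match f
  6  $ g g h    h g g $      match h
Stack after step 6: $ g g (top = g).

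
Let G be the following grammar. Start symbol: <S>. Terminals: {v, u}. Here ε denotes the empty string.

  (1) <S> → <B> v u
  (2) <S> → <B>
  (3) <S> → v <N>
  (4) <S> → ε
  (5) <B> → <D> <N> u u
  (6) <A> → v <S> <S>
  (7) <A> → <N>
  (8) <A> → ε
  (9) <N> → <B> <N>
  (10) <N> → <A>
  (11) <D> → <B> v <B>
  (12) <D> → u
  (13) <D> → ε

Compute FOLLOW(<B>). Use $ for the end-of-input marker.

FIRST(<S>) = {ε, u, v}  (via <B> v u, <B>)
FIRST(<B>) = {u, v}  (via <D> <N> u u)
FIRST(<D>) = {ε, u, v}  (via <B> v <B>)
FIRST(<A>) = {ε, u, v}  (via <N>)
FIRST(<N>) = {ε, u, v}  (via <B> <N>, <A>)
FOLLOW(<S>) includes $ since <S> is the start symbol.
FOLLOW(<D>): in <B>→<D> <N> u u, <D> is followed by <N> u u with FIRST {u, v}. Thus FOLLOW(<D>) = {u, v}.
FOLLOW(<S>): in <A>→v <S> <S> (occurrence 1), <S> is followed by <S> with FIRST {ε, u, v}; in <A>→v <S> <S> (occurrence 1), the suffix after <S> is nullable, so FOLLOW(<S>) ⊇ FOLLOW(<A>) = {$, u, v}; in <A>→v <S> <S> (occurrence 2), the suffix after <S> is empty, so FOLLOW(<S>) ⊇ FOLLOW(<A>) = {$, u, v}. Thus FOLLOW(<S>) = {$, u, v}.
FOLLOW(<B>): in <S>→<B> v u, <B> is followed by v u with FIRST {v}; in <S>→<B>, the suffix after <B> is empty, so FOLLOW(<B>) ⊇ FOLLOW(<S>) = {$, u, v}; in <N>→<B> <N>, <B> is followed by <N> with FIRST {ε, u, v}; in <N>→<B> <N>, the suffix after <B> is nullable, so FOLLOW(<B>) ⊇ FOLLOW(<N>) = {$, u, v}; in <D>→<B> v <B> (occurrence 1), <B> is followed by v <B> with FIRST {v}; in <D>→<B> v <B> (occurrence 2), the suffix after <B> is empty, so FOLLOW(<B>) ⊇ FOLLOW(<D>) = {u, v}. Thus FOLLOW(<B>) = {$, u, v}.
FOLLOW(<A>): in <N>→<A>, the suffix after <A> is empty, so FOLLOW(<A>) ⊇ FOLLOW(<N>) = {$, u, v}. Thus FOLLOW(<A>) = {$, u, v}.
FOLLOW(<N>): in <S>→v <N>, the suffix after <N> is empty, so FOLLOW(<N>) ⊇ FOLLOW(<S>) = {$, u, v}; in <B>→<D> <N> u u, <N> is followed by u u with FIRST {u}; in <A>→<N>, the suffix after <N> is empty, so FOLLOW(<N>) ⊇ FOLLOW(<A>) = {$, u, v}; in <N>→<B> <N>, the suffix after <N> is empty (adds nothing new). Thus FOLLOW(<N>) = {$, u, v}.

{$, u, v}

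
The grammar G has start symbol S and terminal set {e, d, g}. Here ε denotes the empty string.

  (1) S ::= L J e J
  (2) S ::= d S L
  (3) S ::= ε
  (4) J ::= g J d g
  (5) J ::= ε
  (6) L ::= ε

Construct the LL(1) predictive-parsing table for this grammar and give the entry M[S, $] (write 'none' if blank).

FIRST(J): from J::=g J d g we get {g}; from J::=ε we get {ε}. So FIRST(J) = {ε, g}.
FIRST(L): from L::=ε we get {ε}. So FIRST(L) = {ε}.
FIRST(S): from S::=L J e J we get {e, g}; from S::=d S L we get {d}; from S::=ε we get {ε}. So FIRST(S) = {ε, d, e, g}.
FOLLOW(S) includes $ since S is the start symbol.
FOLLOW(S): in S::=d S L, S is followed by L with FIRST {ε}; in S::=d S L, the suffix after S is nullable (adds nothing new). Thus FOLLOW(S) = {$}.
For S ::= L J e J: FIRST(L J e J) = {e, g}, so it goes in M[S, t] for t ∈ {e, g}.
For S ::= d S L: FIRST(d S L) = {d}, so it goes in M[S, t] for t ∈ {d}.
For S ::= ε: FIRST(ε) = {ε}, so it goes in M[S, t] for t ∈ {}; since ε ∈ FIRST, also for every t ∈ FOLLOW(S) = {$}.

S ::= ε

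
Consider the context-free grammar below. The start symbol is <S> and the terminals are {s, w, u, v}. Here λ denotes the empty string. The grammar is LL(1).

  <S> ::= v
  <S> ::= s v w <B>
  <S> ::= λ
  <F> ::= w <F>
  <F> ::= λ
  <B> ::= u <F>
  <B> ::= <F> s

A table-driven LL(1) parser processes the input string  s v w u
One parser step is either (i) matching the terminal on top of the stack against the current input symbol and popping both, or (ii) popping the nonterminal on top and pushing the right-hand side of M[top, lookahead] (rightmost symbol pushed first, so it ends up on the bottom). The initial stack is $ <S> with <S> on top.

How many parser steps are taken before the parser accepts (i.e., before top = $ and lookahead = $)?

     Stack        Input      Action
  1  $ <S>        s v w u $  expand <S> ::= s v w <B>
  2  $ <B> w v s  s v w u $  match s
  3  $ <B> w v    v w u $    match v
  4  $ <B> w      w u $      match w
  5  $ <B>        u $        expand <B> ::= u <F>
  6  $ <F> u      u $        match u
  7  $ <F>        $          expand <F> ::= λ
Accept reached after 7 steps.

7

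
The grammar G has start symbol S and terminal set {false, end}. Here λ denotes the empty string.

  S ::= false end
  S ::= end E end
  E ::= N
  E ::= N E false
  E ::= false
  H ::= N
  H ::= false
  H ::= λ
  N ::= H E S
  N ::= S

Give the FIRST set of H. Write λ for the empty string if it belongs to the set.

FIRST(S) = {end, false}
FIRST(E) = {end, false}  (via N, N E false)
FIRST(H) = {λ, end, false}  (via N)
FIRST(N) = {end, false}  (via H E S, S)

{λ, end, false}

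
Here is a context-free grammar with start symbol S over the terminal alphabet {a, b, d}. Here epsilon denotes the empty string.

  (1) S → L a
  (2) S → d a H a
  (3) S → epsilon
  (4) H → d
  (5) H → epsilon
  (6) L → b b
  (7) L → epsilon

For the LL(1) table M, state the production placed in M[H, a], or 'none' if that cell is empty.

FIRST(H): from H→d we get {d}; from H→epsilon we get {epsilon}. So FIRST(H) = {epsilon, d}.
FIRST(L): from L→b b we get {b}; from L→epsilon we get {epsilon}. So FIRST(L) = {epsilon, b}.
FIRST(S): from S→L a we get {a, b}; from S→d a H a we get {d}; from S→epsilon we get {epsilon}. So FIRST(S) = {epsilon, a, b, d}.
FOLLOW(S) includes $ since S is the start symbol.
FOLLOW(H): in S→d a H a, H is followed by a with FIRST {a}. Thus FOLLOW(H) = {a}.
For H → d: FIRST(d) = {d}, so it goes in M[H, t] for t ∈ {d}.
For H → epsilon: FIRST(epsilon) = {epsilon}, so it goes in M[H, t] for t ∈ {}; since epsilon ∈ FIRST, also for every t ∈ FOLLOW(H) = {a}.

H → epsilon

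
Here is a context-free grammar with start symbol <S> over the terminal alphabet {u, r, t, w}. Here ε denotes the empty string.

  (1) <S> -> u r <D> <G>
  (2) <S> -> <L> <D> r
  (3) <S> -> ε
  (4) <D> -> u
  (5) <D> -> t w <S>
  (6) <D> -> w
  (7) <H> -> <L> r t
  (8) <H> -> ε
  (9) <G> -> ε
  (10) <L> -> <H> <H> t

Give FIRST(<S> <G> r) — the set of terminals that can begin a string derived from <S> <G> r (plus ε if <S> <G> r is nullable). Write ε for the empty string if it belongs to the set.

{r, t, u}

FIRST(<D>): from <D>->u we get {u}; from <D>->t w <S> we get {t}; from <D>->w we get {w}. So FIRST(<D>) = {t, u, w}.
FIRST(<G>): from <G>->ε we get {ε}. So FIRST(<G>) = {ε}.
FIRST(<S>): from <S>->u r <D> <G> we get {u}; from <S>-><L> <D> r we get {t}; from <S>->ε we get {ε}. So FIRST(<S>) = {ε, t, u}.
FIRST(<H>): from <H>-><L> r t we get {t}; from <H>->ε we get {ε}. So FIRST(<H>) = {ε, t}.
FIRST(<L>): from <L>-><H> <H> t we get {t}. So FIRST(<L>) = {t}.
FIRST(<S> <G> r): take FIRST of each symbol in turn, carrying on past any symbol whose FIRST contains ε; result {r, t, u}.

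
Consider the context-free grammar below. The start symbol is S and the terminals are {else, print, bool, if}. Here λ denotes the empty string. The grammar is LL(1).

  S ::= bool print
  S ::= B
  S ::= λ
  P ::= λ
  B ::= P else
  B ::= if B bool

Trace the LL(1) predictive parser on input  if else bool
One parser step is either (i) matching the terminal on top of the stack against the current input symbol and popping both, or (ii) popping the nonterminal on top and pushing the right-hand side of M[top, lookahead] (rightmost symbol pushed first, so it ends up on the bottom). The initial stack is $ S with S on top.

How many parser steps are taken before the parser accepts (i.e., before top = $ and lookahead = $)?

step 1: stack=$ S  input=if else bool $  — expand S ::= B
step 2: stack=$ B  input=if else bool $  — expand B ::= if B bool
step 3: stack=$ bool B if  input=if else bool $  — match if
step 4: stack=$ bool B  input=else bool $  — expand B ::= P else
step 5: stack=$ bool else P  input=else bool $  — expand P ::= λ
step 6: stack=$ bool else  input=else bool $  — match else
step 7: stack=$ bool  input=bool $  — match bool
Accept reached after 7 steps.

7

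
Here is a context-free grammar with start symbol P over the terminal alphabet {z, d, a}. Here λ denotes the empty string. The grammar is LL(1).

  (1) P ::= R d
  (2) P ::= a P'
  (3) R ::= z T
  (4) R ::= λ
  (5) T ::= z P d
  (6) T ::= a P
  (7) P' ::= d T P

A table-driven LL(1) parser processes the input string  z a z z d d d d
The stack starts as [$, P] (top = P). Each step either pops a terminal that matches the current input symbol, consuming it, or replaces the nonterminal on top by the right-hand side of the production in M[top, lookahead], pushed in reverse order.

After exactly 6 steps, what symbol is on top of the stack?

R

step 1: stack=$ P  input=z a z z d d d d $  — expand P ::= R d
step 2: stack=$ d R  input=z a z z d d d d $  — expand R ::= z T
step 3: stack=$ d T z  input=z a z z d d d d $  — match z
step 4: stack=$ d T  input=a z z d d d d $  — expand T ::= a P
step 5: stack=$ d P a  input=a z z d d d d $  — match a
step 6: stack=$ d P  input=z z d d d d $  — expand P ::= R d
Stack after step 6: $ d d R (top = R).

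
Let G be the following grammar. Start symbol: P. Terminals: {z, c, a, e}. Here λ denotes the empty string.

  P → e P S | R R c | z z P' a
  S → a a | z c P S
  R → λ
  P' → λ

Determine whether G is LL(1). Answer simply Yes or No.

FIRST(P) = {c, e, z}
FIRST(S) = {a, z}
FIRST(R) = {λ}
FIRST(P') = {λ}
FOLLOW(P) = {$, a, z}
FOLLOW(S) = {$, a, z}
FOLLOW(R) = {c}
FOLLOW(P') = {a}
Each cell of M receives at most one production.

Yes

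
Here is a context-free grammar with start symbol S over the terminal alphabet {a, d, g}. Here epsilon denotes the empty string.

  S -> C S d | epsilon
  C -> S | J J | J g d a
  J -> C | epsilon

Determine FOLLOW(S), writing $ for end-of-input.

FIRST(S): from S->C S d we get {d, g}; from S->epsilon we get {epsilon}. So FIRST(S) = {epsilon, d, g}.
FIRST(C): from C->S we get {epsilon, d, g}; from C->J J we get {epsilon, d, g}; from C->J g d a we get {d, g}. So FIRST(C) = {epsilon, d, g}.
FIRST(J): from J->C we get {epsilon, d, g}; from J->epsilon we get {epsilon}. So FIRST(J) = {epsilon, d, g}.
FOLLOW(S) includes $ since S is the start symbol.
FOLLOW(S): in S->C S d, S is followed by d with FIRST {d}; in C->S, the suffix after S is empty, so FOLLOW(S) ⊇ FOLLOW(C) = {d, g}. Thus FOLLOW(S) = {$, d, g}.
FOLLOW(C): in S->C S d, C is followed by S d with FIRST {d, g}; in J->C, the suffix after C is empty, so FOLLOW(C) ⊇ FOLLOW(J) = {d, g}. Thus FOLLOW(C) = {d, g}.
FOLLOW(J): in C->J J (occurrence 1), J is followed by J with FIRST {epsilon, d, g}; in C->J J (occurrence 1), the suffix after J is nullable, so FOLLOW(J) ⊇ FOLLOW(C) = {d, g}; in C->J J (occurrence 2), the suffix after J is empty, so FOLLOW(J) ⊇ FOLLOW(C) = {d, g}; in C->J g d a, J is followed by g d a with FIRST {g}. Thus FOLLOW(J) = {d, g}.

{$, d, g}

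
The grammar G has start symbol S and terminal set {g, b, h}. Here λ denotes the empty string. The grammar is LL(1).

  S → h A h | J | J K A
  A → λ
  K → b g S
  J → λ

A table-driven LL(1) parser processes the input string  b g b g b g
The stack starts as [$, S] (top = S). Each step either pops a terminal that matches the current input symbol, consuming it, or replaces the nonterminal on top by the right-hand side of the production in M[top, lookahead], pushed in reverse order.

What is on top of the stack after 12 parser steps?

step 1: stack=$ S  input=b g b g b g $  — expand S → J K A
step 2: stack=$ A K J  input=b g b g b g $  — expand J → λ
step 3: stack=$ A K  input=b g b g b g $  — expand K → b g S
step 4: stack=$ A S g b  input=b g b g b g $  — match b
step 5: stack=$ A S g  input=g b g b g $  — match g
step 6: stack=$ A S  input=b g b g $  — expand S → J K A
step 7: stack=$ A A K J  input=b g b g $  — expand J → λ
step 8: stack=$ A A K  input=b g b g $  — expand K → b g S
step 9: stack=$ A A S g b  input=b g b g $  — match b
step 10: stack=$ A A S g  input=g b g $  — match g
step 11: stack=$ A A S  input=b g $  — expand S → J K A
step 12: stack=$ A A A K J  input=b g $  — expand J → λ
Stack after step 12: $ A A A K (top = K).

K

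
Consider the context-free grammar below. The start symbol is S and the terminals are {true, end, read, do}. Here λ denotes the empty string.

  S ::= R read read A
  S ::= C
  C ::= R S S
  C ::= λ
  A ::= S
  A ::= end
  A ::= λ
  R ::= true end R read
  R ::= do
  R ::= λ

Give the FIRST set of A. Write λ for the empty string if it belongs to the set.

FIRST(R): from R::=true end R read we get {true}; from R::=do we get {do}; from R::=λ we get {λ}. So FIRST(R) = {λ, do, true}.
FIRST(S): from S::=R read read A we get {do, read, true}; from S::=C we get {λ, do, read, true}. So FIRST(S) = {λ, do, read, true}.
FIRST(C): from C::=R S S we get {λ, do, read, true}; from C::=λ we get {λ}. So FIRST(C) = {λ, do, read, true}.
FIRST(A): from A::=S we get {λ, do, read, true}; from A::=end we get {end}; from A::=λ we get {λ}. So FIRST(A) = {λ, do, end, read, true}.

{λ, do, end, read, true}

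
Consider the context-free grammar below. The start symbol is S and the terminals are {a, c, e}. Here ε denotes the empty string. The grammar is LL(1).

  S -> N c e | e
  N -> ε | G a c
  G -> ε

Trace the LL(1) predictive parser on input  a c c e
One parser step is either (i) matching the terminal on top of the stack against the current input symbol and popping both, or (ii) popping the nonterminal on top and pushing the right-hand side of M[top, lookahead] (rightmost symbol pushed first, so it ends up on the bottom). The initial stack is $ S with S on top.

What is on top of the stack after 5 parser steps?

step 1: stack=$ S  input=a c c e $  — expand S -> N c e
step 2: stack=$ e c N  input=a c c e $  — expand N -> G a c
step 3: stack=$ e c c a G  input=a c c e $  — expand G -> ε
step 4: stack=$ e c c a  input=a c c e $  — match a
step 5: stack=$ e c c  input=c c e $  — match c
Stack after step 5: $ e c (top = c).

c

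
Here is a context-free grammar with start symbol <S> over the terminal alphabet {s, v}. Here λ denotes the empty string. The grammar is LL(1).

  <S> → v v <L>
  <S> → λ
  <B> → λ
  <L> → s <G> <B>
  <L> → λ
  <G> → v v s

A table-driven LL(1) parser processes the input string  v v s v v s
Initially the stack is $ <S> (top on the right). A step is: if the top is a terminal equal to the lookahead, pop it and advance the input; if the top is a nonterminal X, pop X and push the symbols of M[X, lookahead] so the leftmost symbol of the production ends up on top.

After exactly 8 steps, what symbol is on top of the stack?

s

step 1: stack=$ <S>  input=v v s v v s $  — expand <S> → v v <L>
step 2: stack=$ <L> v v  input=v v s v v s $  — match v
step 3: stack=$ <L> v  input=v s v v s $  — match v
step 4: stack=$ <L>  input=s v v s $  — expand <L> → s <G> <B>
step 5: stack=$ <B> <G> s  input=s v v s $  — match s
step 6: stack=$ <B> <G>  input=v v s $  — expand <G> → v v s
step 7: stack=$ <B> s v v  input=v v s $  — match v
step 8: stack=$ <B> s v  input=v s $  — match v
Stack after step 8: $ <B> s (top = s).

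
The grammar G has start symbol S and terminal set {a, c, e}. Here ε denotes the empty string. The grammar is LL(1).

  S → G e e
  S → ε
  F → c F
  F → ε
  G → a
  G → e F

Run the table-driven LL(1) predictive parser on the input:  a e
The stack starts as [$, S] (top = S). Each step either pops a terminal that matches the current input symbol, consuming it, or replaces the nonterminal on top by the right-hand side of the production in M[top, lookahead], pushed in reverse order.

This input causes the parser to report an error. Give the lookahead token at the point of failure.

step 1: stack=$ S  input=a e $  — expand S → G e e
step 2: stack=$ e e G  input=a e $  — expand G → a
step 3: stack=$ e e a  input=a e $  — match a
step 4: stack=$ e e  input=e $  — match e
step 5: stack=$ e  input=$  — error: top is terminal e but lookahead is $

$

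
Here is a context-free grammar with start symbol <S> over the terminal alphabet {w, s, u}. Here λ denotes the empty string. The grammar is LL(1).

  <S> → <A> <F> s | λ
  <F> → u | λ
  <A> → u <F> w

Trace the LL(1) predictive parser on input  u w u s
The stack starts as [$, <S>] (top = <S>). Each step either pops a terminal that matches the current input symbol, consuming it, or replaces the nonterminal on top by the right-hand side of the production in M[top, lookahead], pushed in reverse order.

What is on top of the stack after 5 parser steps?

<F>

step 1: stack=$ <S>  input=u w u s $  — expand <S> → <A> <F> s
step 2: stack=$ s <F> <A>  input=u w u s $  — expand <A> → u <F> w
step 3: stack=$ s <F> w <F> u  input=u w u s $  — match u
step 4: stack=$ s <F> w <F>  input=w u s $  — expand <F> → λ
step 5: stack=$ s <F> w  input=w u s $  — match w
Stack after step 5: $ s <F> (top = <F>).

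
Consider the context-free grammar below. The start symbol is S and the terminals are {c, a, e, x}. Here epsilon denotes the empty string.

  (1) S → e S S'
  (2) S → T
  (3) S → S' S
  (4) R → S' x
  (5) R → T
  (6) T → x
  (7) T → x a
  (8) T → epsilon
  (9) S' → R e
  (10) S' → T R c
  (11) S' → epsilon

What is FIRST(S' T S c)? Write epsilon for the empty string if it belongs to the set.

{c, e, x}

FIRST(T) = {epsilon, x}
FIRST(S) = {epsilon, c, e, x}  (via T, S' S)
FIRST(R) = {epsilon, c, e, x}  (via S' x, T)
FIRST(S') = {epsilon, c, e, x}  (via R e, T R c)
FIRST(S' T S c): take FIRST of each symbol in turn, carrying on past any symbol whose FIRST contains epsilon; result {c, e, x}.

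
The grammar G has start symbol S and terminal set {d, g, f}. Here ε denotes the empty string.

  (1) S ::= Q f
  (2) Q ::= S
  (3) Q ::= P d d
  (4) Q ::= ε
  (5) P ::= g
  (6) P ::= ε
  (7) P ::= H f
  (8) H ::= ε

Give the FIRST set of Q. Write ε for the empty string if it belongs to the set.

FIRST(H) = {ε}
FIRST(P) = {ε, f, g}  (via H f)
FIRST(S) = {d, f, g}  (via Q f)
FIRST(Q) = {ε, d, f, g}  (via S, P d d)

{ε, d, f, g}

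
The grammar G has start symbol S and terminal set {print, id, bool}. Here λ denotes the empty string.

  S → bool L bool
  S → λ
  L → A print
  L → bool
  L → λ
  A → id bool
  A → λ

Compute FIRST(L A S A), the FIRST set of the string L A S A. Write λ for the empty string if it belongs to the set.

{λ, bool, id, print}

FIRST(S): from S→bool L bool we get {bool}; from S→λ we get {λ}. So FIRST(S) = {λ, bool}.
FIRST(A): from A→id bool we get {id}; from A→λ we get {λ}. So FIRST(A) = {λ, id}.
FIRST(L): from L→A print we get {id, print}; from L→bool we get {bool}; from L→λ we get {λ}. So FIRST(L) = {λ, bool, id, print}.
FIRST(L A S A): take FIRST of each symbol in turn, carrying on past any symbol whose FIRST contains λ; result {λ, bool, id, print}.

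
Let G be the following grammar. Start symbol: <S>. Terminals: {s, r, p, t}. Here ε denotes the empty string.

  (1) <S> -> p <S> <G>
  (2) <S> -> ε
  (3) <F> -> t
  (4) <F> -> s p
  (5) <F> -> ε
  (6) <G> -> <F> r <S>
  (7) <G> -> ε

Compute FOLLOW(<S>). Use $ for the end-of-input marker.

{$, r, s, t}

FIRST(<S>) = {ε, p}
FIRST(<F>) = {ε, s, t}
FIRST(<G>) = {ε, r, s, t}  (via <F> r <S>)
FOLLOW(<S>) includes $ since <S> is the start symbol.
FOLLOW(<F>): in <G>-><F> r <S>, <F> is followed by r <S> with FIRST {r}. Thus FOLLOW(<F>) = {r}.
FOLLOW(<S>): in <S>->p <S> <G>, <S> is followed by <G> with FIRST {ε, r, s, t}; in <S>->p <S> <G>, the suffix after <S> is nullable (adds nothing new); in <G>-><F> r <S>, the suffix after <S> is empty, so FOLLOW(<S>) ⊇ FOLLOW(<G>) = {$, r, s, t}. Thus FOLLOW(<S>) = {$, r, s, t}.
FOLLOW(<G>): in <S>->p <S> <G>, the suffix after <G> is empty, so FOLLOW(<G>) ⊇ FOLLOW(<S>) = {$, r, s, t}. Thus FOLLOW(<G>) = {$, r, s, t}.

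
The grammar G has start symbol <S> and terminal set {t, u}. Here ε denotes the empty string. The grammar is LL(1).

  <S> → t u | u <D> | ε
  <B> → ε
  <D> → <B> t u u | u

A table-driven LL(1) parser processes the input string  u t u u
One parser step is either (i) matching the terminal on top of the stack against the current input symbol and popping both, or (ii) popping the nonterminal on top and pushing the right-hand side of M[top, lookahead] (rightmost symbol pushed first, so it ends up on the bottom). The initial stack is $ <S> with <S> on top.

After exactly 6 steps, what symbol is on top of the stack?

     Stack        Input      Action
  1  $ <S>        u t u u $  expand <S> → u <D>
  2  $ <D> u      u t u u $  match u
  3  $ <D>        t u u $    expand <D> → <B> t u u
  4  $ u u t <B>  t u u $    expand <B> → ε
  5  $ u u t      t u u $    match t
  6  $ u u        u u $      match u
Stack after step 6: $ u (top = u).

u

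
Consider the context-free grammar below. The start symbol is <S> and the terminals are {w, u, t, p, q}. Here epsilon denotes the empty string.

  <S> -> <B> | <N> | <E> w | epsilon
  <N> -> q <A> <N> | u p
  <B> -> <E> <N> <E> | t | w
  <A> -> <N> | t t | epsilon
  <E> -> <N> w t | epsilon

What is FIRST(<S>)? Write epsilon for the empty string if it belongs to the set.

FIRST(<N>): from <N>->q <A> <N> we get {q}; from <N>->u p we get {u}. So FIRST(<N>) = {q, u}.
FIRST(<A>): from <A>-><N> we get {q, u}; from <A>->t t we get {t}; from <A>->epsilon we get {epsilon}. So FIRST(<A>) = {epsilon, q, t, u}.
FIRST(<E>): from <E>-><N> w t we get {q, u}; from <E>->epsilon we get {epsilon}. So FIRST(<E>) = {epsilon, q, u}.
FIRST(<B>): from <B>-><E> <N> <E> we get {q, u}; from <B>->t we get {t}; from <B>->w we get {w}. So FIRST(<B>) = {q, t, u, w}.
FIRST(<S>): from <S>-><B> we get {q, t, u, w}; from <S>-><N> we get {q, u}; from <S>-><E> w we get {q, u, w}; from <S>->epsilon we get {epsilon}. So FIRST(<S>) = {epsilon, q, t, u, w}.

{epsilon, q, t, u, w}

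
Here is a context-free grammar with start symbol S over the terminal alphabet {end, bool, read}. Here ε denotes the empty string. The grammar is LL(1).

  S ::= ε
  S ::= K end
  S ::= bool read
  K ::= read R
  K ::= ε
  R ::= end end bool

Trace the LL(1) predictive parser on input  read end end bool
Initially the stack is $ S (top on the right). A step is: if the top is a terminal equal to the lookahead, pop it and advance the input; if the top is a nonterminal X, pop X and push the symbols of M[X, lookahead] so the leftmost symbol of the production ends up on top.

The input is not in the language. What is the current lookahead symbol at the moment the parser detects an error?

step 1: stack=$ S  input=read end end bool $  — expand S ::= K end
step 2: stack=$ end K  input=read end end bool $  — expand K ::= read R
step 3: stack=$ end R read  input=read end end bool $  — match read
step 4: stack=$ end R  input=end end bool $  — expand R ::= end end bool
step 5: stack=$ end bool end end  input=end end bool $  — match end
step 6: stack=$ end bool end  input=end bool $  — match end
step 7: stack=$ end bool  input=bool $  — match bool
step 8: stack=$ end  input=$  — error: top is terminal end but lookahead is $

$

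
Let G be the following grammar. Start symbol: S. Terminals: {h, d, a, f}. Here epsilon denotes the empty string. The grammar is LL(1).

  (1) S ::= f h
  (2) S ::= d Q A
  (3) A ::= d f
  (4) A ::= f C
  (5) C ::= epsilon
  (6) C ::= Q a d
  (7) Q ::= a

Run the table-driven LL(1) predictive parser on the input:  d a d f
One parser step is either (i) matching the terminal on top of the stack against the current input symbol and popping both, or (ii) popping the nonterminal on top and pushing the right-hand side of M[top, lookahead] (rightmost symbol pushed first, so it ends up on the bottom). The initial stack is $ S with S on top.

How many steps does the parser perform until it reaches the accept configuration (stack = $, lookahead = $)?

step 1: stack=$ S  input=d a d f $  — expand S ::= d Q A
step 2: stack=$ A Q d  input=d a d f $  — match d
step 3: stack=$ A Q  input=a d f $  — expand Q ::= a
step 4: stack=$ A a  input=a d f $  — match a
step 5: stack=$ A  input=d f $  — expand A ::= d f
step 6: stack=$ f d  input=d f $  — match d
step 7: stack=$ f  input=f $  — match f
Accept reached after 7 steps.

7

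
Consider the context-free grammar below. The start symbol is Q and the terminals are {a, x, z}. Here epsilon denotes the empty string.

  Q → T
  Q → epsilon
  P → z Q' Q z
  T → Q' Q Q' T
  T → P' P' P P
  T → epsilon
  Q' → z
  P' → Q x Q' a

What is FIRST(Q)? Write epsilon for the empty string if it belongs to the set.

FIRST(P): from P→z Q' Q z we get {z}. So FIRST(P) = {z}.
FIRST(Q'): from Q'→z we get {z}. So FIRST(Q') = {z}.
FIRST(Q): from Q→T we get {epsilon, x, z}; from Q→epsilon we get {epsilon}. So FIRST(Q) = {epsilon, x, z}.
FIRST(P'): from P'→Q x Q' a we get {x, z}. So FIRST(P') = {x, z}.
FIRST(T): from T→Q' Q Q' T we get {z}; from T→P' P' P P we get {x, z}; from T→epsilon we get {epsilon}. So FIRST(T) = {epsilon, x, z}.

{epsilon, x, z}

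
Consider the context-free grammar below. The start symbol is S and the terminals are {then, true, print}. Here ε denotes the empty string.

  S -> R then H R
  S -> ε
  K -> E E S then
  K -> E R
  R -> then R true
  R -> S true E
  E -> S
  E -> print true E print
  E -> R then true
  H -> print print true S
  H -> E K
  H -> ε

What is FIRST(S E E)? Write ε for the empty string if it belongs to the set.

{ε, print, then, true}

FIRST(S): from S->R then H R we get {then, true}; from S->ε we get {ε}. So FIRST(S) = {ε, then, true}.
FIRST(R): from R->then R true we get {then}; from R->S true E we get {then, true}. So FIRST(R) = {then, true}.
FIRST(E): from E->S we get {ε, then, true}; from E->print true E print we get {print}; from E->R then true we get {then, true}. So FIRST(E) = {ε, print, then, true}.
FIRST(K): from K->E E S then we get {print, then, true}; from K->E R we get {print, then, true}. So FIRST(K) = {print, then, true}.
FIRST(H): from H->print print true S we get {print}; from H->E K we get {print, then, true}; from H->ε we get {ε}. So FIRST(H) = {ε, print, then, true}.
FIRST(S E E): take FIRST of each symbol in turn, carrying on past any symbol whose FIRST contains ε; result {ε, print, then, true}.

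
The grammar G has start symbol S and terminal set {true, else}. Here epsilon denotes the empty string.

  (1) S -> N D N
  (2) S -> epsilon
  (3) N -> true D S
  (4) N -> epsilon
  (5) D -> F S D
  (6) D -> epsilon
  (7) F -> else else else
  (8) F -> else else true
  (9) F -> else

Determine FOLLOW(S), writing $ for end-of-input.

FIRST(N): from N->true D S we get {true}; from N->epsilon we get {epsilon}. So FIRST(N) = {epsilon, true}.
FIRST(F): from F->else else else we get {else}; from F->else else true we get {else}; from F->else we get {else}. So FIRST(F) = {else}.
FIRST(D): from D->F S D we get {else}; from D->epsilon we get {epsilon}. So FIRST(D) = {epsilon, else}.
FIRST(S): from S->N D N we get {epsilon, else, true}; from S->epsilon we get {epsilon}. So FIRST(S) = {epsilon, else, true}.
FOLLOW(S) includes $ since S is the start symbol.
FOLLOW(S): in N->true D S, the suffix after S is empty, so FOLLOW(S) ⊇ FOLLOW(N) = {$, else, true}; in D->F S D, S is followed by D with FIRST {epsilon, else}; in D->F S D, the suffix after S is nullable, so FOLLOW(S) ⊇ FOLLOW(D) = {$, else, true}. Thus FOLLOW(S) = {$, else, true}.
FOLLOW(N): in S->N D N (occurrence 1), N is followed by D N with FIRST {epsilon, else, true}; in S->N D N (occurrence 1), the suffix after N is nullable, so FOLLOW(N) ⊇ FOLLOW(S) = {$, else, true}; in S->N D N (occurrence 2), the suffix after N is empty, so FOLLOW(N) ⊇ FOLLOW(S) = {$, else, true}. Thus FOLLOW(N) = {$, else, true}.
FOLLOW(D): in S->N D N, D is followed by N with FIRST {epsilon, true}; in S->N D N, the suffix after D is nullable, so FOLLOW(D) ⊇ FOLLOW(S) = {$, else, true}; in N->true D S, D is followed by S with FIRST {epsilon, else, true}; in N->true D S, the suffix after D is nullable, so FOLLOW(D) ⊇ FOLLOW(N) = {$, else, true}; in D->F S D, the suffix after D is empty (adds nothing new). Thus FOLLOW(D) = {$, else, true}.
FOLLOW(F): in D->F S D, F is followed by S D with FIRST {epsilon, else, true}; in D->F S D, the suffix after F is nullable, so FOLLOW(F) ⊇ FOLLOW(D) = {$, else, true}. Thus FOLLOW(F) = {$, else, true}.

{$, else, true}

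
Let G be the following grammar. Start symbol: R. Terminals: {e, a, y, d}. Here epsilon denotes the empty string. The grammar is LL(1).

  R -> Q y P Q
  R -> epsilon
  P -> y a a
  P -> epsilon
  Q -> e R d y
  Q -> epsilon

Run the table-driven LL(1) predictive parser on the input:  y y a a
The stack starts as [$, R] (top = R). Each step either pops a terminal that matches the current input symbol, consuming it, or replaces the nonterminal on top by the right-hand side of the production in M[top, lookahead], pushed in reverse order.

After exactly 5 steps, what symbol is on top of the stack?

a

     Stack      Input      Action
  1  $ R        y y a a $  expand R -> Q y P Q
  2  $ Q P y Q  y y a a $  expand Q -> epsilon
  3  $ Q P y    y y a a $  match y
  4  $ Q P      y a a $    expand P -> y a a
  5  $ Q a a y  y a a $    match y
Stack after step 5: $ Q a a (top = a).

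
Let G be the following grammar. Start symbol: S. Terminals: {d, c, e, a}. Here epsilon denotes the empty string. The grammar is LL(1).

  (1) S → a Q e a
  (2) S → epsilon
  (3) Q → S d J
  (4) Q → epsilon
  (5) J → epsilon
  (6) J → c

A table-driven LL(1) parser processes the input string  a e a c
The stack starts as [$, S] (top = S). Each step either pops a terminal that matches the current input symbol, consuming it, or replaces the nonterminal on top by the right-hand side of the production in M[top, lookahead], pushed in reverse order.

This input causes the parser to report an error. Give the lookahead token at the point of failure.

c

     Stack      Input      Action
  1  $ S        a e a c $  expand S → a Q e a
  2  $ a e Q a  a e a c $  match a
  3  $ a e Q    e a c $    expand Q → epsilon
  4  $ a e      e a c $    match e
  5  $ a        a c $      match a
  6  $          c $        error: stack empty but input remains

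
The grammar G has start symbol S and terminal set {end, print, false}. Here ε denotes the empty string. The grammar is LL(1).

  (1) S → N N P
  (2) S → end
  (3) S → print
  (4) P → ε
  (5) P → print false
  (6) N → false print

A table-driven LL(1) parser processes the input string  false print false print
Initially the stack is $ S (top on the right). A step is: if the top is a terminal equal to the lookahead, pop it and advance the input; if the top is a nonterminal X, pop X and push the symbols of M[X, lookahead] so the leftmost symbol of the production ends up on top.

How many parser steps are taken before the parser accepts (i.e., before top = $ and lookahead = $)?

step 1: stack=$ S  input=false print false print $  — expand S → N N P
step 2: stack=$ P N N  input=false print false print $  — expand N → false print
step 3: stack=$ P N print false  input=false print false print $  — match false
step 4: stack=$ P N print  input=print false print $  — match print
step 5: stack=$ P N  input=false print $  — expand N → false print
step 6: stack=$ P print false  input=false print $  — match false
step 7: stack=$ P print  input=print $  — match print
step 8: stack=$ P  input=$  — expand P → ε
Accept reached after 8 steps.

8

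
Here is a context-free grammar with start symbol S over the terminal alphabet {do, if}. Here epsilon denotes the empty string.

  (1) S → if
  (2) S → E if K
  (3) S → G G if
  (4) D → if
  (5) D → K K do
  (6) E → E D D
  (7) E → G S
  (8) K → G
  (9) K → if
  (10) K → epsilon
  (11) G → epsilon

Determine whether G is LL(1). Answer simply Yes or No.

No

FIRST(S) = {if}
FIRST(D) = {do, if}
FIRST(E) = {if}
FIRST(K) = {epsilon, if}
FIRST(G) = {epsilon}
FOLLOW(S) = {$, do, if}
FOLLOW(D) = {do, if}
FOLLOW(E) = {do, if}
FOLLOW(K) = {$, do, if}
FOLLOW(G) = {$, do, if}
Cell M[D, if] receives both D → if and D → K K do — the grammar is not LL(1).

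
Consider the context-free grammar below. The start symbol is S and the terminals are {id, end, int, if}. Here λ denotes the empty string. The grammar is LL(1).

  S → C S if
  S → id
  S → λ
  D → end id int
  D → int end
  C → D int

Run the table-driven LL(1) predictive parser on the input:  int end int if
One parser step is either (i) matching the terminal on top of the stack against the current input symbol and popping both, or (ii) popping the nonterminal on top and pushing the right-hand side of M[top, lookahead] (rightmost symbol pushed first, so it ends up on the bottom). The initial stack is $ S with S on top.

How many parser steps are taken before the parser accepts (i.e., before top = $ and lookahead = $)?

     Stack               Input             Action
  1  $ S                 int end int if $  expand S → C S if
  2  $ if S C            int end int if $  expand C → D int
  3  $ if S int D        int end int if $  expand D → int end
  4  $ if S int end int  int end int if $  match int
  5  $ if S int end      end int if $      match end
  6  $ if S int          int if $          match int
  7  $ if S              if $              expand S → λ
  8  $ if                if $              match if
Accept reached after 8 steps.

8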